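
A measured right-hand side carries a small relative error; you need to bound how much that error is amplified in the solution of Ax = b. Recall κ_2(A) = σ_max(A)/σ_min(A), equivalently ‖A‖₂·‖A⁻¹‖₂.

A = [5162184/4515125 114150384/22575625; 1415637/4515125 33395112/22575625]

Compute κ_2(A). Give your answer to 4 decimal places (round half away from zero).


275.3125

AᵀA = [1833738993/1304726641 1018465027272/163090830125; 1018465027272/163090830125 22632869876544/815454150625]; tr = 14145720849/485100625, det = 136048896/12127515625
char-poly roots: 729/25 and 186624/485100625
κ_2(A) = √(λ_max/λ_min) = √((729/25) / (186624/485100625)) = 275.3125


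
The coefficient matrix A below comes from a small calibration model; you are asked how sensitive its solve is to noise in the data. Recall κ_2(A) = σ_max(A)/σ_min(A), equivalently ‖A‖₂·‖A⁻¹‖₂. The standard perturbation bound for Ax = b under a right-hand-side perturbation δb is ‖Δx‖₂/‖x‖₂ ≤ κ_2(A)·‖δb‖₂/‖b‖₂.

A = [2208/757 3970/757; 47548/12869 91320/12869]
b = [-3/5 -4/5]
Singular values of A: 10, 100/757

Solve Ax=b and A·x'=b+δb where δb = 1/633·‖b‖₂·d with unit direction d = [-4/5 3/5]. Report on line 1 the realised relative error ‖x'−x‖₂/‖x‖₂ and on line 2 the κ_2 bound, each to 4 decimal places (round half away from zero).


from the listed singular values, σ₁ = 10, σ_n = 100/757
κ_2(A) = 10 / (100/757) = 75.7000
κ_2(A)·‖δb‖/‖b‖ = 0.1196
solve Ax = b  →  x = [-0.0471 -0.0882]
‖b‖₂ = 1.0000 and ‖x‖₂ = 0.1000
Δx = A⁻¹·δb where δb = 1/633·1.0000·d; ‖Δx‖ = 0.0120
realised ‖Δx‖/‖x‖ = 0.1196
so the bound is sharp here: realised error equals the bound

0.1196
0.1196


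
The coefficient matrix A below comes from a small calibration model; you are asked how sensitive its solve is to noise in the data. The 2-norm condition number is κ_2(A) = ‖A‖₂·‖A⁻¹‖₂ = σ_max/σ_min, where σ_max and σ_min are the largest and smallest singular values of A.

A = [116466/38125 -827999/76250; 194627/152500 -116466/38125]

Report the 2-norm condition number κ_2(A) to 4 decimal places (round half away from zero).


30.5000

form AᵀA = [407854297/37210000 -172427913/4651250; -172427913/4651250 1183743457/9302500] with trace 8228525/59536 and determinant 4879681/238144
solving λ² − 8228525/59536·λ + 4879681/238144 = 0 gives λ = 2209/16, 2209/14884
so κ_2 = √((2209/16) / (2209/14884)) = 30.5000


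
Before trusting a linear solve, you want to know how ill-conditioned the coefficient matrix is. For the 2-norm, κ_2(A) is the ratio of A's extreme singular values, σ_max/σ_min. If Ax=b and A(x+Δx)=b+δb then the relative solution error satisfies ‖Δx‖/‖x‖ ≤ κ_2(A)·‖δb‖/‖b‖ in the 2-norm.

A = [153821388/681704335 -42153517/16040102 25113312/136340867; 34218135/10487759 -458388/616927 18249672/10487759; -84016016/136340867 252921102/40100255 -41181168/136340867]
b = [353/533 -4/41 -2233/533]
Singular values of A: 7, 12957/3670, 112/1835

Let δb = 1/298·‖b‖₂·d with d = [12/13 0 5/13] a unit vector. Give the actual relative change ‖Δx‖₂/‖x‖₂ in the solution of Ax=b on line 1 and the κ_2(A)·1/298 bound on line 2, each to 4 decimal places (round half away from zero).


from the listed singular values, σ₁ = 7, σ_n = 112/1835
κ_2(A) = 7 / (112/1835) = 114.6875
bound on ‖Δx‖/‖x‖: κ·ε = 114.6875·1/298 = 0.3849
solve Ax = b  →  x = [7.5769 -0.6197 -14.5274]
‖b‖₂ = 4.2426 and ‖x‖₂ = 16.3963
re-solving with b+δb shifts x by Δx of norm 0.2333
relative error = 0.0142
realised/bound (from unrounded values) ≈ 0.0370

0.0142
0.3849


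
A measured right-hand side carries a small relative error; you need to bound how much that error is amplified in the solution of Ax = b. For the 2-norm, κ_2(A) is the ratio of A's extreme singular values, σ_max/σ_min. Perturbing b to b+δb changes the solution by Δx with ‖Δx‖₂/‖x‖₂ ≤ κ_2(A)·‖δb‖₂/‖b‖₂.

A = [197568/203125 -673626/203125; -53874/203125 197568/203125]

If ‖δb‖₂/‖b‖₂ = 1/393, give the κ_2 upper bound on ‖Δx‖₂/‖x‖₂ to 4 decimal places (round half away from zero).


M = AᵀA = [67096836/66015625 -229969152/66015625; -229969152/66015625 788488164/66015625]. tr(M)=1368936/105625, det(M)=11664/2640625
eigenvalues of AᵀA: λ = (tr ± √(tr²−4·det))/2 = 324/25, 36/105625
κ_2(A) = √(λ_max/λ_min) = √((324/25) / (36/105625)) = 195.0000
worst-case relative error ≤ 195.0000 × 1/393 = 0.4962

0.4962


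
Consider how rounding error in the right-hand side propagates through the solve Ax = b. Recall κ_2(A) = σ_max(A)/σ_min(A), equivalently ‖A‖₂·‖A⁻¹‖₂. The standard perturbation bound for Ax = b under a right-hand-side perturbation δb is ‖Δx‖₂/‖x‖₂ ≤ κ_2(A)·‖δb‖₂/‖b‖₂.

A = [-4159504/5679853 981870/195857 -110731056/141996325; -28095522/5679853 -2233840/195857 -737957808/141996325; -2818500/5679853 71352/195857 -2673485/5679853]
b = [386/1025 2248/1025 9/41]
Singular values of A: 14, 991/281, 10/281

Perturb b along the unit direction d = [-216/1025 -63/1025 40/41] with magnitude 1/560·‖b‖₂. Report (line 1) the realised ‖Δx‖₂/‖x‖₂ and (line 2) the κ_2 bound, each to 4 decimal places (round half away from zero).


from the listed singular values, σ₁ = 14, σ_n = 10/281
κ_2(A) = 14 / (10/281) = 393.4000
κ_2(A)·‖δb‖/‖b‖ = 0.7025
solve Ax = b  →  x = [-0.2189 0.0074 -0.2299]
‖b‖₂ = 2.2361 and ‖x‖₂ = 0.3175
δb = ε·‖b‖·d = [-0.0008 -0.0002 0.0039]; solving A·Δx = δb gives ‖Δx‖ = 0.1122
realised ‖Δx‖/‖x‖ = 0.3534
so the bound overstates the realised error by a factor of ≈ 1.9879 (computed from the unrounded values)

0.3534
0.7025


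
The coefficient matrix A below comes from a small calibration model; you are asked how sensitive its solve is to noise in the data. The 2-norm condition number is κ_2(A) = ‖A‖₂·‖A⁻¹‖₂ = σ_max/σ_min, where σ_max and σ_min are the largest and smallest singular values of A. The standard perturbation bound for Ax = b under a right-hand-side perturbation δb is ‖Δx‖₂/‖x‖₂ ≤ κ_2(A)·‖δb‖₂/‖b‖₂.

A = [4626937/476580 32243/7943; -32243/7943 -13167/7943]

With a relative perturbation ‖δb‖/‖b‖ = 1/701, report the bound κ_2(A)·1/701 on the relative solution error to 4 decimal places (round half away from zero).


form AᵀA = [148823347801/1343955600 1033484879/22399260; 1033484879/22399260 7177402/373321] with trace 1033502929/7952400 and determinant 130321/883600
solving λ² − 1033502929/7952400·λ + 130321/883600 = 0 gives λ = 3249/25, 361/318096
σ_max=√(3249/25)=(57/5), σ_min=√(361/318096)=(19/564) → κ = 338.4000
worst-case relative error ≤ 338.4000 × 1/701 = 0.4827

0.4827


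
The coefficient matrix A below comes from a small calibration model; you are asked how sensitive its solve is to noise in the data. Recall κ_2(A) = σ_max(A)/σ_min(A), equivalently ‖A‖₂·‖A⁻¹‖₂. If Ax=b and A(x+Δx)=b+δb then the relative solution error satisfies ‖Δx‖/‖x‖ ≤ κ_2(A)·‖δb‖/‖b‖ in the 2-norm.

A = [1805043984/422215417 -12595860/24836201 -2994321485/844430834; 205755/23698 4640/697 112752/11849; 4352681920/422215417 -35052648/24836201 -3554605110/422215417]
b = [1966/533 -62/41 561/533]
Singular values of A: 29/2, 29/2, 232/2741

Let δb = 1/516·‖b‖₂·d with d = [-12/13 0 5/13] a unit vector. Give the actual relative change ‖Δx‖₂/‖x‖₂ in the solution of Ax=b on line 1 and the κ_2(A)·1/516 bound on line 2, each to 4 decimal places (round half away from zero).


0.0027
0.3320

largest singular value 29/2, smallest 232/2741
κ_2(A) = (29/2) / (232/2741) = 171.3125
worst-case relative error ≤ 171.3125 × 1/516 = 0.3320
solve Ax = b  →  x = [-7.7848 31.2092 -14.8895]
‖b‖₂ = 4.1231 and ‖x‖₂ = 35.4445
Δx = A⁻¹·δb where δb = 1/516·4.1231·d; ‖Δx‖ = 0.0944
realised ‖Δx‖/‖x‖ = 0.0027
tightness: 0.0027 against a bound of 0.3320 (unrounded ratio ≈ 0.0080)


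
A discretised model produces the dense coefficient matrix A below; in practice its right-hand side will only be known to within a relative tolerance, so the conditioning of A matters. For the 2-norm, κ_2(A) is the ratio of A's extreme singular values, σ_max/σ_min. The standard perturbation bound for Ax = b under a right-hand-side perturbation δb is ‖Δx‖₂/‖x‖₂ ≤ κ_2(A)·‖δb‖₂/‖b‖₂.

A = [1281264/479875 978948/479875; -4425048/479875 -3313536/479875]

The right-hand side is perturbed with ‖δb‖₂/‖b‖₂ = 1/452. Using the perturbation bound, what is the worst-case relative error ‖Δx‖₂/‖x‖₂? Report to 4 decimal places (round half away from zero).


AᵀA = [33956299584/368448025 25466954688/368448025; 25466954688/368448025 19100576016/368448025]; tr = 2122275024/14737921, det = 2073600/14737921
eigenvalues of AᵀA: λ = (tr ± √(tr²−4·det))/2 = 144, 14400/14737921
σ_max=√144=12, σ_min=√(14400/14737921)=(120/3839) → κ = 383.9000
worst-case relative error ≤ 383.9000 × 1/452 = 0.8493

0.8493


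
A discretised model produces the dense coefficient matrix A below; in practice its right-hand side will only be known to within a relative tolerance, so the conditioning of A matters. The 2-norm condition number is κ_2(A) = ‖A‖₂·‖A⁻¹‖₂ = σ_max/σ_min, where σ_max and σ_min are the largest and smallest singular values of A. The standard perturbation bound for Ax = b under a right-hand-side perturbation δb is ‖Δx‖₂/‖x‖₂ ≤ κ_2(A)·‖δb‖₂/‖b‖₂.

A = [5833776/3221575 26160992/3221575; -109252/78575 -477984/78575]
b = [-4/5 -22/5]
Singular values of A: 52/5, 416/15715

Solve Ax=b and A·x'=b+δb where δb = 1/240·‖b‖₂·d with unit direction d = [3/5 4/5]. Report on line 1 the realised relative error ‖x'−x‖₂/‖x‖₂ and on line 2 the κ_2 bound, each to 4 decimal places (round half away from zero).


σ_max = 52/5, σ_min = 416/15715
κ_2(A) = (52/5) / (416/15715) = 392.8750
worst-case relative error ≤ 392.8750 × 1/240 = 1.6370
solve Ax = b  →  x = [147.4625 -32.9819]
‖b‖₂ = 4.4721 and ‖x‖₂ = 151.1059
δb = ε·‖b‖·d = [0.0112 0.0149]; solving A·Δx = δb gives ‖Δx‖ = 0.7039
dividing the unrounded norms, ‖Δx‖/‖x‖ = 0.0047
so the bound overstates the realised error by a factor of ≈ 351.3984 (computed from the unrounded values)

0.0047
1.6370


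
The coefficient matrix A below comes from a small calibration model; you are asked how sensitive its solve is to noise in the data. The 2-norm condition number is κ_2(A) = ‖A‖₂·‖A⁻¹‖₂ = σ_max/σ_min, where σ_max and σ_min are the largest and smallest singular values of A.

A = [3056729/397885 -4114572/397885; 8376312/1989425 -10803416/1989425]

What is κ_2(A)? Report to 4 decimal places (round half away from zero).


M = AᵀA = [1051046391721/13694850625 -1401110975628/13694850625; -1401110975628/13694850625 1868361127504/13694850625]. tr(M)=116776300769/547794025, det(M)=1817487424/547794025
eigenvalues of AᵀA: λ = (tr ± √(tr²−4·det))/2 = 5329/25, 341056/21911761
σ_max=√(5329/25)=(73/5), σ_min=√(341056/21911761)=(584/4681) → κ = 117.0250

117.0250


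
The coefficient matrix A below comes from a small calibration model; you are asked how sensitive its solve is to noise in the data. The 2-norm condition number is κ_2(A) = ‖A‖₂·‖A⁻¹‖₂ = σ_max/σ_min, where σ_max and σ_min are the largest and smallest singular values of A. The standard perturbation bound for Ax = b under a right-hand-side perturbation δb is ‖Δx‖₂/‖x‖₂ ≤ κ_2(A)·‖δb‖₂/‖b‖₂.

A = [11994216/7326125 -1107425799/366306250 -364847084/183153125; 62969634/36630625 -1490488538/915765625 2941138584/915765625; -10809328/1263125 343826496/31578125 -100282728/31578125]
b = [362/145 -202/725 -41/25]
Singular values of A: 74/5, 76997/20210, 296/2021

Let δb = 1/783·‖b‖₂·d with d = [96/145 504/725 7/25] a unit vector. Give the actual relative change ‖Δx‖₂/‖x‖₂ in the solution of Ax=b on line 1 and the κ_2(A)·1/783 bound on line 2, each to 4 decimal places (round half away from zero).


from the listed singular values, σ₁ = 74/5, σ_n = 296/2021
condition number: (74/5) ÷ (296/2021) = 101.0500
perturbation bound = 101.0500·1/783 = 0.1291
solve Ax = b  →  x = [-5.3811 -4.1835 0.6734]
‖b‖₂ = 3.0000 and ‖x‖₂ = 6.8492
with δb = [0.0025 0.0027 0.0011], A·Δx = δb → ‖Δx‖ = 0.0262
realised ‖Δx‖/‖x‖ = 0.0038
so the bound overstates the realised error by a factor of ≈ 33.7893 (computed from the unrounded values)

0.0038
0.1291


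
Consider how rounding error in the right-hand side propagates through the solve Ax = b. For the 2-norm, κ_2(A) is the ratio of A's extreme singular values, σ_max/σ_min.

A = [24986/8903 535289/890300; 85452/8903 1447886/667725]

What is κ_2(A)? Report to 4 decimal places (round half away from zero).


AᵀA = [7926344500/79263409 3566821405/158526818; 3566821405/158526818 57793265161/11413930896]; tr = 1199186873161/11413930896, det = 70644025/713370681
eigenvalues of AᵀA: λ = (tr ± √(tr²−4·det))/2 = 1681/16, 672400/713370681
κ_2(A) = √(λ_max/λ_min) = √((1681/16) / (672400/713370681)) = 333.8625

333.8625


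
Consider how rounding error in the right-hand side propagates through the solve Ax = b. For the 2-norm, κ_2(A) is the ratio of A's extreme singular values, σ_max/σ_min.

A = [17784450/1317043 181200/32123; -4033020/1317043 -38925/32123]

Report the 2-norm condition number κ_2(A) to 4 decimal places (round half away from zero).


form AᵀA = [197829810900/1031887129 82427503500/1031887129; 82427503500/1031887129 34348595625/1031887129] with trace 1373836725/6105841 and determinant 5062500/6105841
eigenvalues of AᵀA: λ = (tr ± √(tr²−4·det))/2 = 225, 22500/6105841
κ_2(A) = √(λ_max/λ_min) = √(225 / (22500/6105841)) = 247.1000

247.1000


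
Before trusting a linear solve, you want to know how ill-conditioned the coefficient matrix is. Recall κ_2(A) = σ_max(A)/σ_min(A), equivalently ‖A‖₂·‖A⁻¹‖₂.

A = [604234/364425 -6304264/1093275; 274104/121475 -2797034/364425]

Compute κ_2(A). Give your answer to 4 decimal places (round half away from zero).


form AᵀA = [41651830084/5312223225 -428374180864/15936669675; -428374180864/15936669675 4406173494244/47810009025] with trace 191241598600/1912400361 and determinant 156250000/1912400361
λ_max, λ_min = (191241598600/1912400361 ± √36572153784857896960000/3657275140752930321)/2 = 100, 1562500/1912400361
so κ_2 = √(100 / (1562500/1912400361)) = 349.8480

349.8480


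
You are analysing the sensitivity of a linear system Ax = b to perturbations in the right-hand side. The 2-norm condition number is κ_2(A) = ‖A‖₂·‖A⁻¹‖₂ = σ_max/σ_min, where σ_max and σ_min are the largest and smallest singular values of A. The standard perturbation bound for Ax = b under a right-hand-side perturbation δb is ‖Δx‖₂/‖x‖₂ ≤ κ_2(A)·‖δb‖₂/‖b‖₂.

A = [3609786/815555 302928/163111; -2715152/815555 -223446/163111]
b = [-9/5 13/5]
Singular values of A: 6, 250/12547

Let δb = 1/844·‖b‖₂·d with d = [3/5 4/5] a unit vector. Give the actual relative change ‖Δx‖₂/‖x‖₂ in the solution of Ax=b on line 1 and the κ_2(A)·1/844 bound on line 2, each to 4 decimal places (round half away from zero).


0.0037
0.3568

σ_max = 6, σ_min = 250/12547
κ = σ_max/σ_min = 6/(250/12547) = 301.1280
worst-case relative error ≤ 301.1280 × 1/844 = 0.3568
solve Ax = b  →  x = [-19.7646 46.1351]
2-norm of b is 3.1623; of x, 50.1905
δb = ε·‖b‖·d = [0.0022 0.0030]; solving A·Δx = δb gives ‖Δx‖ = 0.1880
dividing the unrounded norms, ‖Δx‖/‖x‖ = 0.0037
so the bound overstates the realised error by a factor of ≈ 95.2298 (computed from the unrounded values)


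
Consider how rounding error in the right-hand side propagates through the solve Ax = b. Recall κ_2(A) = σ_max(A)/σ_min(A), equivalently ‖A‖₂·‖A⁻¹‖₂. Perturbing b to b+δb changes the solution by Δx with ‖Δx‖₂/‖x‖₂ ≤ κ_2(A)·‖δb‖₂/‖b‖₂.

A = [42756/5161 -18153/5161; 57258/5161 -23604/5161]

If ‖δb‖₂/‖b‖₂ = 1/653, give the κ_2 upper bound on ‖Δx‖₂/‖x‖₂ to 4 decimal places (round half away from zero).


0.3040

form AᵀA = [5106554100/26635921 -2127667500/26635921; -2127667500/26635921 886680225/26635921] with trace 35462925/157609 and determinant 202500/157609
char-poly roots: 225 and 900/157609
so κ_2 = √(225 / (900/157609)) = 198.5000
bound on ‖Δx‖/‖x‖: κ·ε = 198.5000·1/653 = 0.3040


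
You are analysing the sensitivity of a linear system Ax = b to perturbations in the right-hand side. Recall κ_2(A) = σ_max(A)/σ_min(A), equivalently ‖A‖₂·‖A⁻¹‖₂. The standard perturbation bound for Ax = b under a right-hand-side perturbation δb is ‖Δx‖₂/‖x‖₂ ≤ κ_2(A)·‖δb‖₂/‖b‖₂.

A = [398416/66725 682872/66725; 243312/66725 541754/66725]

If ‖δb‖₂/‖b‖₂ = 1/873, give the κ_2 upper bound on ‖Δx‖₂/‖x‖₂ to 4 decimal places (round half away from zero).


0.0225

form AᵀA = [8717441536/178089025 646211808/7123561; 646211808/7123561 30392462596/178089025] with trace 135328388/616225 and determinant 1919140864/15405625
λ_max, λ_min = (135328388/616225 ± √724982119442064/15189330025)/2 = 5476/25, 350464/616225
so κ_2 = √((5476/25) / (350464/616225)) = 19.6250
perturbation bound = 19.6250·1/873 = 0.0225


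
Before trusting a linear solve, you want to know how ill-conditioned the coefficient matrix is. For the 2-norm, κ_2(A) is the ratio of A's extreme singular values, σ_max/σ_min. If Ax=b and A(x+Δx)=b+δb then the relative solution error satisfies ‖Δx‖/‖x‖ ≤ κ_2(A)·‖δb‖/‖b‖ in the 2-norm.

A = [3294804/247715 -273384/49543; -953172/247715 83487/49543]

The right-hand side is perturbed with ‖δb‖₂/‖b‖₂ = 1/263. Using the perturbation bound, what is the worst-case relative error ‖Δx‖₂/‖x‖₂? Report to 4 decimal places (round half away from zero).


0.7245

M = AᵀA = [470570810400/2454508849 -196064833500/2454508849; -196064833500/2454508849 81708890625/2454508849]. tr(M)=3267927225/14523721, det(M)=20250000/14523721
eigenvalues of AᵀA: λ = (tr ± √(tr²−4·det))/2 = 225, 90000/14523721
κ_2(A) = √(λ_max/λ_min) = √(225 / (90000/14523721)) = 190.5500
κ_2(A)·‖δb‖/‖b‖ = 0.7245


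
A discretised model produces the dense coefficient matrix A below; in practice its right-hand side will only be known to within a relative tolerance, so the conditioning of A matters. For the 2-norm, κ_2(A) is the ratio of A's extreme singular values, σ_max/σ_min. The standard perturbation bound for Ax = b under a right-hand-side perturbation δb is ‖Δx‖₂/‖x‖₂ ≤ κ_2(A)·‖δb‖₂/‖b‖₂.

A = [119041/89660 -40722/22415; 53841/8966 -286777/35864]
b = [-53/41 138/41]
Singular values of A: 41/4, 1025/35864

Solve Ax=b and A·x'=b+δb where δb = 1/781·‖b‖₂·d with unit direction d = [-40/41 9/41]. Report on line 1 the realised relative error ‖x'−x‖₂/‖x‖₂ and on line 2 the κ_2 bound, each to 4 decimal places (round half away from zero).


0.0023
0.4592

from the listed singular values, σ₁ = 41/4, σ_n = 1025/35864
κ_2(A) = (41/4) / (1025/35864) = 358.6400
κ_2(A)·‖δb‖/‖b‖ = 0.4592
solve Ax = b  →  x = [56.1584 41.7530]
2-norm of b is 3.6056; of x, 69.9791
Δx = A⁻¹·δb where δb = 1/781·3.6056·d; ‖Δx‖ = 0.1615
relative error = 0.0023
realised/bound (from unrounded values) ≈ 0.0050


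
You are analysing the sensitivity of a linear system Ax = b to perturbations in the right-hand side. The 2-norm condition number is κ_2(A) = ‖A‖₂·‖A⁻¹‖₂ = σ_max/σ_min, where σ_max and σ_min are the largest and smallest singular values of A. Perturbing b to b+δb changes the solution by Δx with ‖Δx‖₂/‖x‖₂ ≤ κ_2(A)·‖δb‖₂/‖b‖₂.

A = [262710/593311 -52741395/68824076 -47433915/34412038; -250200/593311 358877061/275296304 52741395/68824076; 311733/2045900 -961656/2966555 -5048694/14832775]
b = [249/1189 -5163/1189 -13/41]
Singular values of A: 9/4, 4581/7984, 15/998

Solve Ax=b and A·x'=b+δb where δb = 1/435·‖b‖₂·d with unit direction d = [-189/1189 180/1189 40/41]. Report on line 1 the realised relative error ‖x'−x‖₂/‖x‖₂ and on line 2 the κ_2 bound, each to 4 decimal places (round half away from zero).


0.0100
0.3441

from the listed singular values, σ₁ = 9/4, σ_n = 15/998
κ_2(A) = (9/4) / (15/998) = 149.7000
bound on ‖Δx‖/‖x‖: κ·ε = 149.7000·1/435 = 0.3441
solve Ax = b  →  x = [-63.4987 -17.5168 -10.8112]
‖b‖₂ = 4.3589 and ‖x‖₂ = 66.7518
Δx = A⁻¹·δb where δb = 1/435·4.3589·d; ‖Δx‖ = 0.6667
dividing the unrounded norms, ‖Δx‖/‖x‖ = 0.0100
realised/bound (from unrounded values) ≈ 0.0290


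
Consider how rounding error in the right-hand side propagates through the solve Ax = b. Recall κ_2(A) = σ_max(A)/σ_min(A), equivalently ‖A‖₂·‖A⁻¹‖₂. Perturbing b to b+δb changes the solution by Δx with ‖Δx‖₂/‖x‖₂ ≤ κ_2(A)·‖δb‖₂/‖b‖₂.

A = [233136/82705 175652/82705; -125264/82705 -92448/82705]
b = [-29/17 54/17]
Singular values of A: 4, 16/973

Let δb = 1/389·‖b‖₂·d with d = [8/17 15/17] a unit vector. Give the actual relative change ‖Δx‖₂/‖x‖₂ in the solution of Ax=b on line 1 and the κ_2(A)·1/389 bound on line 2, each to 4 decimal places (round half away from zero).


from the listed singular values, σ₁ = 4, σ_n = 16/973
κ = σ_max/σ_min = 4/(16/973) = 243.2500
κ_2(A)·‖δb‖/‖b‖ = 0.6253
solve Ax = b  →  x = [-73.5750 96.8500]
‖b‖ = 3.6056, ‖x‖ = 121.6273
re-solving with b+δb shifts x by Δx of norm 0.5637
realised ‖Δx‖/‖x‖ = 0.0046
tightness: 0.0046 against a bound of 0.6253 (unrounded ratio ≈ 0.0074)

0.0046
0.6253


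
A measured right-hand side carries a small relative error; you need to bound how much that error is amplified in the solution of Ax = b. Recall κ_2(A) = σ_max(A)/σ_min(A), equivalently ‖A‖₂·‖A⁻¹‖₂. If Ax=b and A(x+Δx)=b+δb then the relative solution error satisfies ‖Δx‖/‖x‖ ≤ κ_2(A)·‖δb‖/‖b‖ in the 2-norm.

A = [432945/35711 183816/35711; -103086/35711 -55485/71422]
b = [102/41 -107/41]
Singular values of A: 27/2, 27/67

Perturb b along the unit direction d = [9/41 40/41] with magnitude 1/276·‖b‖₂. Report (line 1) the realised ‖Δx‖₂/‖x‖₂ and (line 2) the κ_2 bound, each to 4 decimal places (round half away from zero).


0.0065
0.1214

largest singular value 27/2, smallest 27/67
condition number: (27/2) ÷ (27/67) = 33.5000
worst-case relative error ≤ 33.5000 × 1/276 = 0.1214
solve Ax = b  →  x = [2.1140 -4.4957]
‖b‖ = 3.6056, ‖x‖ = 4.9679
re-solving with b+δb shifts x by Δx of norm 0.0324
dividing the unrounded norms, ‖Δx‖/‖x‖ = 0.0065
tightness: 0.0065 against a bound of 0.1214 (unrounded ratio ≈ 0.0538)


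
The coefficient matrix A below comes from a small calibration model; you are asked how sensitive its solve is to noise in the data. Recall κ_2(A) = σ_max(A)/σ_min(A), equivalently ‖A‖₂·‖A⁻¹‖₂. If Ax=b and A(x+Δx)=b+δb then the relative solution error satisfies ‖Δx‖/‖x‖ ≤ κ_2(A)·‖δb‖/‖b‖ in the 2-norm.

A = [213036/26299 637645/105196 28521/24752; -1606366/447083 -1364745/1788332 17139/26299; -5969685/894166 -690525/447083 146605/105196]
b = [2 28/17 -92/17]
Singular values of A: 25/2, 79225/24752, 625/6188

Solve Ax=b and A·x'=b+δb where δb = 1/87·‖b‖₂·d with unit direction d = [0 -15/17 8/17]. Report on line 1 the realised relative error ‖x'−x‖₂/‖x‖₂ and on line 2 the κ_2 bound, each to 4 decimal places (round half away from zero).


0.0172
1.4225

σ_max = 25/2, σ_min = 625/6188
condition number: (25/2) ÷ (625/6188) = 123.7600
bound on ‖Δx‖/‖x‖: κ·ε = 123.7600·1/87 = 1.4225
solve Ax = b  →  x = [-10.6645 20.6759 -32.0575]
2-norm of b is 6.0000; of x, 39.6094
with δb = [0.0000 -0.0609 0.0325], A·Δx = δb → ‖Δx‖ = 0.6828
relative error = 0.0172
realised/bound (from unrounded values) ≈ 0.0121


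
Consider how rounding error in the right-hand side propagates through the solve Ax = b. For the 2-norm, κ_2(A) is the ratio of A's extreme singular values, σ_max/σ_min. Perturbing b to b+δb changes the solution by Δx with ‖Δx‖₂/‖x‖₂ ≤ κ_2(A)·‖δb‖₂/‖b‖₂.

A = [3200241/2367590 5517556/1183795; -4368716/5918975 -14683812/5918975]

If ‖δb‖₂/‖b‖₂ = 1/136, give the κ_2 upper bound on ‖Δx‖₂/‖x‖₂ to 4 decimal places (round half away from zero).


2.5601

AᵀA = [1150108233241/484903322500 985703342778/121225830625; 985703342778/121225830625 3379584568096/121225830625]; tr = 23469514409/775845316, det = 1464100/193961329
char-poly roots: 121/4 and 48400/193961329
κ = σ_max/σ_min = (11/2)/(220/13927) = 348.1750
worst-case relative error ≤ 348.1750 × 1/136 = 2.5601


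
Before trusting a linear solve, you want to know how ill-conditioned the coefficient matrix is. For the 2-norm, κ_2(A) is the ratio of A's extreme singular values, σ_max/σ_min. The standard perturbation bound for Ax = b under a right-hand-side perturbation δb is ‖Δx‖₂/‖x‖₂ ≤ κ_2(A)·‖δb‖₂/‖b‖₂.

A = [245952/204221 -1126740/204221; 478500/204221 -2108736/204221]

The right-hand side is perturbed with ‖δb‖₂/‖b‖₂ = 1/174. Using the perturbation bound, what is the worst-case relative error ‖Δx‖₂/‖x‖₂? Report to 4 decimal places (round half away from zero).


1.6839

form AᵀA = [1001573136/144312169 -4450360320/144312169; -4450360320/144312169 19779621264/144312169] with trace 12362400/85849 and determinant 20736/85849
eigenvalues of AᵀA: λ = (tr ± √(tr²−4·det))/2 = 144, 144/85849
so κ_2 = √(144 / (144/85849)) = 293.0000
worst-case relative error ≤ 293.0000 × 1/174 = 1.6839


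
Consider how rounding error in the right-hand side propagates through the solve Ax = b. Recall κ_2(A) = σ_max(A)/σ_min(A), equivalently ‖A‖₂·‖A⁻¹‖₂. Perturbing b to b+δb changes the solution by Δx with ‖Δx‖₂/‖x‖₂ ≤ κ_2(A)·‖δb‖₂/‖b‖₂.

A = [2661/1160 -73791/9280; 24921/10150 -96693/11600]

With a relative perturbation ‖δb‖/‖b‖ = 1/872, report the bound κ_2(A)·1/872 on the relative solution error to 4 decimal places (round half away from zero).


0.4110

M = AᵀA = [22129641/1960000 -86703453/2240000; -86703453/2240000 339738849/2560000]. tr(M)=28901601/200704, det(M)=2025/12544
solving λ² − 28901601/200704·λ + 2025/12544 = 0 gives λ = 144, 225/200704
κ = σ_max/σ_min = 12/(15/448) = 358.4000
κ_2(A)·‖δb‖/‖b‖ = 0.4110


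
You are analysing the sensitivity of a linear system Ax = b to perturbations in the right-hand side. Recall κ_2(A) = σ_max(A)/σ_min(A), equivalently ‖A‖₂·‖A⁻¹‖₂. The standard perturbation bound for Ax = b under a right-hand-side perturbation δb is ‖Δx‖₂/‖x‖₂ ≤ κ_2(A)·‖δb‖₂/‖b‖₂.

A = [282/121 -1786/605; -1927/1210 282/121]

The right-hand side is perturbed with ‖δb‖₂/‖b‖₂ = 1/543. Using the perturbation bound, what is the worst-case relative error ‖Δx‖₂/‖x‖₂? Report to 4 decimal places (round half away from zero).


0.0557

AᵀA = [11665729/1464100 -775359/73205; -775359/73205 5177896/366025]; tr = 32377313/1464100, det = 4879681/9150625
char-poly roots: 2209/100 and 8836/366025
so κ_2 = √((2209/100) / (8836/366025)) = 30.2500
perturbation bound = 30.2500·1/543 = 0.0557


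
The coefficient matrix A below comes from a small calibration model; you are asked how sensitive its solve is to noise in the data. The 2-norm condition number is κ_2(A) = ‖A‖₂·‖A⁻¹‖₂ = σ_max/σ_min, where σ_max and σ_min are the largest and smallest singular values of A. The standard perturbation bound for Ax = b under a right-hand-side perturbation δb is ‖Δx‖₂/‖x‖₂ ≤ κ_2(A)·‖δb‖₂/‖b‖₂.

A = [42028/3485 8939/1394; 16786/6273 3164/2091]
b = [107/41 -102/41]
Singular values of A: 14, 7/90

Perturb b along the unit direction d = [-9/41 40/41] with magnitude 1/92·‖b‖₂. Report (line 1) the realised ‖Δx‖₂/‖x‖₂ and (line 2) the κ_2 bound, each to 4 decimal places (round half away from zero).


largest singular value 14, smallest 7/90
condition number: 14 ÷ (7/90) = 180.0000
bound on ‖Δx‖/‖x‖: κ·ε = 180.0000·1/92 = 1.9565
solve Ax = b  →  x = [18.2773 -33.9664]
‖b‖ = 3.6056, ‖x‖ = 38.5717
Δx = A⁻¹·δb where δb = 1/92·3.6056·d; ‖Δx‖ = 0.5039
realised ‖Δx‖/‖x‖ = 0.0131
so the bound overstates the realised error by a factor of ≈ 149.7701 (computed from the unrounded values)

0.0131
1.9565


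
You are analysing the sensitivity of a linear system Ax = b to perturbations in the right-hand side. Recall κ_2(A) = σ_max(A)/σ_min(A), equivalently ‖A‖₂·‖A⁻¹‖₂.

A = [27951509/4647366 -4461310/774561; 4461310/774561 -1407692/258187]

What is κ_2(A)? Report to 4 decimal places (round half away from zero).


345.3750

M = AᵀA = [61413144629/885563604 -4873981175/73796967; -4873981175/73796967 1547322884/24598989]. tr(M)=4038509257/30536676, det(M)=1119364/7634169
char-poly roots: 529/4 and 8464/7634169
σ_max=√(529/4)=(23/2), σ_min=√(8464/7634169)=(92/2763) → κ = 345.3750


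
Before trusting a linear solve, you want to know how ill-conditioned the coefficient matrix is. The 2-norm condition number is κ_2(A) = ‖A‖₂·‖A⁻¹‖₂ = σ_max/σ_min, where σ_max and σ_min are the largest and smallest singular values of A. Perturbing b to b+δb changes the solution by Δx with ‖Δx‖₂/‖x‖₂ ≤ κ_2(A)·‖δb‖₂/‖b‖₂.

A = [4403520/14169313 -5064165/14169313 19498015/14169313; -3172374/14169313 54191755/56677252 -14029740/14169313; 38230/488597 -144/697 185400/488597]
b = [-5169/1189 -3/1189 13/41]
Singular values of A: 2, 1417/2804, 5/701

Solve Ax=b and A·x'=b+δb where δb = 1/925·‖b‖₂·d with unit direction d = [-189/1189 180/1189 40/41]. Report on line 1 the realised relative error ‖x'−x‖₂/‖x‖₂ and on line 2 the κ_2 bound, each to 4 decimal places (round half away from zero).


0.0047
0.3031

σ_max = 2, σ_min = 5/701
condition number: 2 ÷ (5/701) = 280.4000
bound on ‖Δx‖/‖x‖: κ·ε = 280.4000·1/925 = 0.3031
solve Ax = b  →  x = [-137.6843 -4.5322 26.7589]
2-norm of b is 4.3589; of x, 140.3336
δb = ε·‖b‖·d = [-0.0007 0.0007 0.0046]; solving A·Δx = δb gives ‖Δx‖ = 0.6607
realised ‖Δx‖/‖x‖ = 0.0047
realised/bound (from unrounded values) ≈ 0.0155


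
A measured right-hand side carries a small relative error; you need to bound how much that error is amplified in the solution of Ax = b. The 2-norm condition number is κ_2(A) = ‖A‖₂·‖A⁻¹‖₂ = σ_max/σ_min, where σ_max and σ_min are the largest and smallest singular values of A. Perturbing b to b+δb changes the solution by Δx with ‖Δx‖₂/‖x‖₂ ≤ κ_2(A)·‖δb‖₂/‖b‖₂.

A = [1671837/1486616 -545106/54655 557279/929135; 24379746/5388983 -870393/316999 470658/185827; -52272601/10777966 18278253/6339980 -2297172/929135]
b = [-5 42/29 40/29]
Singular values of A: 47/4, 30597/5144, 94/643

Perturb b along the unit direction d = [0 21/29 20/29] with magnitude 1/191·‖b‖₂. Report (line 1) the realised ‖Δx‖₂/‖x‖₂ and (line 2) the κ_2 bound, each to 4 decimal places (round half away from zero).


σ_max = 47/4, σ_min = 94/643
κ = σ_max/σ_min = (47/4)/(94/643) = 80.3750
bound on ‖Δx‖/‖x‖: κ·ε = 80.3750·1/191 = 0.4208
solve Ax = b  →  x = [-6.1867 0.5377 12.2054]
2-norm of b is 5.3852; of x, 13.6944
with δb = [0.0000 0.0204 0.0194], A·Δx = δb → ‖Δx‖ = 0.1929
realised ‖Δx‖/‖x‖ = 0.0141
so the bound overstates the realised error by a factor of ≈ 29.8800 (computed from the unrounded values)

0.0141
0.4208


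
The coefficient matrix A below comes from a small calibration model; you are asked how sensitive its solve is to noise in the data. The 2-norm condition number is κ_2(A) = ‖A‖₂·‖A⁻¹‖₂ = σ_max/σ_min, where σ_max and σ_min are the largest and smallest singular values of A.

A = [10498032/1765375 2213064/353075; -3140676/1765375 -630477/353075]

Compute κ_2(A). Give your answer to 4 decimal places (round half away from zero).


form AᵀA = [192116034576/4986478225 40340705076/997295645; 40340705076/997295645 8472245625/199459129] with trace 480287961/5929225 and determinant 1679616/5929225
eigenvalues of AᵀA: λ = (tr ± √(tr²−4·det))/2 = 81, 20736/5929225
κ = σ_max/σ_min = 9/(144/2435) = 152.1875

152.1875


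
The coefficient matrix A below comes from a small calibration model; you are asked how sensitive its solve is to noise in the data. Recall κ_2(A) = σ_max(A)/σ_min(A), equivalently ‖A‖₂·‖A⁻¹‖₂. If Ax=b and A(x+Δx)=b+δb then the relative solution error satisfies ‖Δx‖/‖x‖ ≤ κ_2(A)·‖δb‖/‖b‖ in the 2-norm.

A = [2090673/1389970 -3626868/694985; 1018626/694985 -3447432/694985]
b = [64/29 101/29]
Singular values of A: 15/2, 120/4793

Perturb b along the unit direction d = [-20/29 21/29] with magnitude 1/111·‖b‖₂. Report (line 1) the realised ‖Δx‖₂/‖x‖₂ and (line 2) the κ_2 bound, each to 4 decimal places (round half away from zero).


0.0371
2.6988

from the listed singular values, σ₁ = 15/2, σ_n = 120/4793
condition number: (15/2) ÷ (120/4793) = 299.5625
κ_2(A)·‖δb‖/‖b‖ = 2.6988
solve Ax = b  →  x = [38.4933 10.6717]
2-norm of b is 4.1231; of x, 39.9452
Δx = A⁻¹·δb where δb = 1/111·4.1231·d; ‖Δx‖ = 1.4836
relative error = 0.0371
so the bound overstates the realised error by a factor of ≈ 72.6611 (computed from the unrounded values)


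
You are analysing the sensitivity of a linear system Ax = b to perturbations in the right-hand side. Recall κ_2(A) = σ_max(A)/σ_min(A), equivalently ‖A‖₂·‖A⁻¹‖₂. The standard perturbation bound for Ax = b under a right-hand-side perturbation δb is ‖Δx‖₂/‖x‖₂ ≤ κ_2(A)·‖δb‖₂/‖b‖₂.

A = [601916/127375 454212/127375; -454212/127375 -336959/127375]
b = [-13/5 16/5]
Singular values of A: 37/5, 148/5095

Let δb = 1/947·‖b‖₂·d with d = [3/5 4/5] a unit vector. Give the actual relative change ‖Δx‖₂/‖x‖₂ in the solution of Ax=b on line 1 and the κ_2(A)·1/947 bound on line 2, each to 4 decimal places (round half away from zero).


σ_max = 37/5, σ_min = 148/5095
κ = σ_max/σ_min = (37/5)/(148/5095) = 254.7500
bound on ‖Δx‖/‖x‖: κ·ε = 254.7500·1/947 = 0.2690
solve Ax = b  →  x = [-21.0878 27.2162]
‖b‖₂ = 4.1231 and ‖x‖₂ = 34.4299
with δb = [0.0026 0.0035], A·Δx = δb → ‖Δx‖ = 0.1499
dividing the unrounded norms, ‖Δx‖/‖x‖ = 0.0044
tightness: 0.0044 against a bound of 0.2690 (unrounded ratio ≈ 0.0162)

0.0044
0.2690


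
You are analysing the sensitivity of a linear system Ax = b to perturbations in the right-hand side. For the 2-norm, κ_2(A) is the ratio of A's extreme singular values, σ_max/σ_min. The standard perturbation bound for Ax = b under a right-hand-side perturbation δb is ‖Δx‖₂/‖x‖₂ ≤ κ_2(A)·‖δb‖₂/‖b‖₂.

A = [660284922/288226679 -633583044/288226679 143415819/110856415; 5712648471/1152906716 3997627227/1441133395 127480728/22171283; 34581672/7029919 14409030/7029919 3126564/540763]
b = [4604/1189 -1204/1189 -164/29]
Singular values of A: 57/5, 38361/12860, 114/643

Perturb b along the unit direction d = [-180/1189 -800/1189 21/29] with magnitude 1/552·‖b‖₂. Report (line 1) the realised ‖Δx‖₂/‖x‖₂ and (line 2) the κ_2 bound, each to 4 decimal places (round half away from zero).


σ_max = 57/5, σ_min = 114/643
condition number: (57/5) ÷ (114/643) = 64.3000
worst-case relative error ≤ 64.3000 × 1/552 = 0.1165
solve Ax = b  →  x = [15.3732 4.9528 -15.8137]
‖b‖₂ = 6.9282 and ‖x‖₂ = 22.6039
with δb = [-0.0019 -0.0084 0.0091], A·Δx = δb → ‖Δx‖ = 0.0708
relative error = 0.0031
tightness: 0.0031 against a bound of 0.1165 (unrounded ratio ≈ 0.0269)

0.0031
0.1165


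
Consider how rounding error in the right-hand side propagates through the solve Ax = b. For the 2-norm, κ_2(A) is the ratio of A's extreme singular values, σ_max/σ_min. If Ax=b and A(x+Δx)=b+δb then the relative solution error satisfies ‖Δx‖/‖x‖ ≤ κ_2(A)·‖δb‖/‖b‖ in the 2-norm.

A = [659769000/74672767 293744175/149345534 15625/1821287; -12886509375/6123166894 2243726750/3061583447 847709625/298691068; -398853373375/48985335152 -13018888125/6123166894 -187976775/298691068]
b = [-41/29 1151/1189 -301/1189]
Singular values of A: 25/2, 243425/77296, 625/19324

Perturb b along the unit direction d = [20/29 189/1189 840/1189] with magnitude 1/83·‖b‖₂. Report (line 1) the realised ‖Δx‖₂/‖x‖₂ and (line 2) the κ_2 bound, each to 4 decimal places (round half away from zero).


0.0209
4.6564

σ_max = 25/2, σ_min = 625/19324
κ_2(A) = (25/2) / (625/19324) = 386.4800
perturbation bound = 386.4800·1/83 = 4.6564
solve Ax = b  →  x = [-6.3697 27.9456 -11.5986]
2-norm of b is 1.7321; of x, 30.9201
Δx = A⁻¹·δb where δb = 1/83·1.7321·d; ‖Δx‖ = 0.6452
dividing the unrounded norms, ‖Δx‖/‖x‖ = 0.0209
tightness: 0.0209 against a bound of 4.6564 (unrounded ratio ≈ 0.0045)


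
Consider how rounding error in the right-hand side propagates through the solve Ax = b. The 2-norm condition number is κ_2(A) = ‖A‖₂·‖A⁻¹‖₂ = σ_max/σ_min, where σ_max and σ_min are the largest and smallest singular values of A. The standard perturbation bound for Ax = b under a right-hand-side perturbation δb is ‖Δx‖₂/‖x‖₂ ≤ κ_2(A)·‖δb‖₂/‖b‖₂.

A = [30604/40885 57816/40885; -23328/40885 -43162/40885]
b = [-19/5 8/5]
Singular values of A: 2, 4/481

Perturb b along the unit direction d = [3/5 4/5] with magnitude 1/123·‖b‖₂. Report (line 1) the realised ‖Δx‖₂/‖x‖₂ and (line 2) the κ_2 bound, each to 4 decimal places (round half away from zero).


0.0335
1.9553

from the listed singular values, σ₁ = 2, σ_n = 4/481
κ = σ_max/σ_min = 2/(4/481) = 240.5000
bound on ‖Δx‖/‖x‖: κ·ε = 240.5000·1/123 = 1.9553
solve Ax = b  →  x = [105.1618 -58.3529]
2-norm of b is 4.1231; of x, 120.2666
Δx = A⁻¹·δb where δb = 1/123·4.1231·d; ‖Δx‖ = 4.0309
dividing the unrounded norms, ‖Δx‖/‖x‖ = 0.0335
realised/bound (from unrounded values) ≈ 0.0171


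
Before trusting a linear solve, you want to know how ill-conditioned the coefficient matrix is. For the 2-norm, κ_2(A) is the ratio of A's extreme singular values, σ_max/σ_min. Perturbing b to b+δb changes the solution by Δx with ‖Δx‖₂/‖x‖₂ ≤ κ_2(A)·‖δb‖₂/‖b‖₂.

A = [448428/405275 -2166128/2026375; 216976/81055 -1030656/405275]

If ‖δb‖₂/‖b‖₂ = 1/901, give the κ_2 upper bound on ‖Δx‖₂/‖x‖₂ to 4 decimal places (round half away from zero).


M = AᵀA = [8154155536/971880625 -38828655936/4859403125; -38828655936/4859403125 184901806336/24297015625]. tr(M)=462254096/28890625, det(M)=65536/28890625
solving λ² − 462254096/28890625·λ + 65536/28890625 = 0 gives λ = 16, 4096/28890625
so κ_2 = √(16 / (4096/28890625)) = 335.9375
worst-case relative error ≤ 335.9375 × 1/901 = 0.3728

0.3728


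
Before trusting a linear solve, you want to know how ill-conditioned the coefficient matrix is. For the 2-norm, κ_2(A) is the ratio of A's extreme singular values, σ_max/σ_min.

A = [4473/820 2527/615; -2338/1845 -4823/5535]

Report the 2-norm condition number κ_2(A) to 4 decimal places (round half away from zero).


108.0000

M = AᵀA = [1016113/32400 571487/24300; 571487/24300 321538/18225]. tr(M)=571585/11664, det(M)=2401/11664
eigenvalues of AᵀA: λ = (tr ± √(tr²−4·det))/2 = 49, 49/11664
κ = σ_max/σ_min = 7/(7/108) = 108.0000
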